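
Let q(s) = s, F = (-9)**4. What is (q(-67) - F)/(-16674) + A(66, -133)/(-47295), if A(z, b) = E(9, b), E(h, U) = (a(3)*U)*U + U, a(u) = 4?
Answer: -48005369/43810935 ≈ -1.0957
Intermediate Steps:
F = 6561
E(h, U) = U + 4*U**2 (E(h, U) = (4*U)*U + U = 4*U**2 + U = U + 4*U**2)
A(z, b) = b*(1 + 4*b)
(q(-67) - F)/(-16674) + A(66, -133)/(-47295) = (-67 - 1*6561)/(-16674) - 133*(1 + 4*(-133))/(-47295) = (-67 - 6561)*(-1/16674) - 133*(1 - 532)*(-1/47295) = -6628*(-1/16674) - 133*(-531)*(-1/47295) = 3314/8337 + 70623*(-1/47295) = 3314/8337 - 7847/5255 = -48005369/43810935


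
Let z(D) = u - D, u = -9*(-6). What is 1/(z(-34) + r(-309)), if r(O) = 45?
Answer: 1/133 ≈ 0.0075188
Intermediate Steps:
u = 54
z(D) = 54 - D
1/(z(-34) + r(-309)) = 1/((54 - 1*(-34)) + 45) = 1/((54 + 34) + 45) = 1/(88 + 45) = 1/133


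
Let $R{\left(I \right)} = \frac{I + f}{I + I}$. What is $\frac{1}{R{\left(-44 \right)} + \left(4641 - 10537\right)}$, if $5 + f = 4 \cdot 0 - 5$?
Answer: $- \frac{44}{259397} \approx -0.00016962$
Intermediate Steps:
$f = -10$ ($f = -5 + \left(4 \cdot 0 - 5\right) = -5 + \left(0 - 5\right) = -5 - 5 = -10$)
$R{\left(I \right)} = \frac{-10 + I}{2 I}$ ($R{\left(I \right)} = \frac{I - 10}{I + I} = \frac{-10 + I}{2 I}$)
$\frac{1}{R{\left(-44 \right)} + \left(4641 - 10537\right)} = \frac{1}{\frac{-10 - 44}{2 \left(-44\right)} + \left(4641 - 10537\right)} = \frac{1}{\frac{1}{2} \left(- \frac{1}{44}\right) \left(-54\right) + \left(4641 - 10537\right)} = \frac{1}{\frac{27}{44} - 5896} = \frac{1}{- \frac{259397}{44}} = - \frac{44}{259397}$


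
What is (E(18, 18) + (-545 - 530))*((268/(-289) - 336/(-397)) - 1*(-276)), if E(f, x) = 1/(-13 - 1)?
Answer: -238234873908/803131 ≈ -2.9663e+5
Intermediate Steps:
E(f, x) = -1/14 (E(f, x) = 1/(-14) = -1/14)
(E(18, 18) + (-545 - 530))*((268/(-289) - 336/(-397)) - 1*(-276)) = (-1/14 + (-545 - 530))*((268/(-289) - 336/(-397)) - 1*(-276)) = (-1/14 - 1075)*((268*(-1/289) - 336*(-1/397)) + 276) = -15051*((-268/289 + 336/397) + 276)/14 = -15051*(-9292/114733 + 276)/14 = -15051/14*31657016/114733 = -238234873908/803131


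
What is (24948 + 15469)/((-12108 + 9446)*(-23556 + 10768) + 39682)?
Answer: 40417/34081338 ≈ 0.0011859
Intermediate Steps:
(24948 + 15469)/((-12108 + 9446)*(-23556 + 10768) + 39682) = 40417/(-2662*(-12788) + 39682) = 40417/(34041656 + 39682) = 40417/34081338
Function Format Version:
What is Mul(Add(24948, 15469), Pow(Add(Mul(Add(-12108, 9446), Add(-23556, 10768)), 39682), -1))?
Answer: Rational(40417, 34081338) ≈ 0.0011859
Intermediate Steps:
Mul(Add(24948, 15469), Pow(Add(Mul(Add(-12108, 9446), Add(-23556, 10768)), 39682), -1)) = Mul(40417, Pow(Add(Mul(-2662, -12788), 39682), -1)) = Mul(40417, Pow(Add(34041656, 39682), -1)) = Mul(40417, Pow(34081338, -1)) = Mul(40417, Rational(1, 34081338)) = Rational(40417, 34081338)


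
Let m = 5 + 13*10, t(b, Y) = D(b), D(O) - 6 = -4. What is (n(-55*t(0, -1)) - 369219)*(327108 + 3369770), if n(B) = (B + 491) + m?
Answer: -1363050009234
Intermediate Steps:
D(O) = 2 (D(O) = 6 - 4 = 2)
t(b, Y) = 2
m = 135 (m = 5 + 130 = 135)
n(B) = 626 + B (n(B) = (B + 491) + 135 = (491 + B) + 135 = 626 + B)
(n(-55*t(0, -1)) - 369219)*(327108 + 3369770) = ((626 - 55*2) - 369219)*(327108 + 3369770) = ((626 - 110) - 369219)*3696878 = (516 - 369219)*3696878 = -368703*3696878 = -1363050009234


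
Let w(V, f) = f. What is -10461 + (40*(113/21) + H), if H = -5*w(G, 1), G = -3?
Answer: -215266/21 ≈ -10251.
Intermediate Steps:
H = -5 (H = -5*1 = -5)
-10461 + (40*(113/21) + H) = -10461 + (40*(113/21) - 5) = -10461 + (4520/21 - 5) = -10461 + 4415/21 = -215266/21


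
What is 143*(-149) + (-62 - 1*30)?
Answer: -21399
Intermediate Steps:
143*(-149) + (-62 - 1*30) = -21307 + (-62 - 30) = -21307 - 92 = -21399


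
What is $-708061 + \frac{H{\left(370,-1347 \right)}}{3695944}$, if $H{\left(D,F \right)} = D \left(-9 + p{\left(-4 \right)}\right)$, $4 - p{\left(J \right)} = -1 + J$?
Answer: $-708061$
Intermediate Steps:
$p{\left(J \right)} = 5 - J$ ($p{\left(J \right)} = 4 - \left(-1 + J\right) = 5 - J$)
$H{\left(D,F \right)} = 0$ ($H{\left(D,F \right)} = D \left(-9 + \left(5 - -4\right)\right) = D \left(-9 + \left(5 + 4\right)\right) = D \left(-9 + 9\right) = D 0 = 0$)
$-708061 + \frac{H{\left(370,-1347 \right)}}{3695944} = -708061 + \frac{0}{3695944} = -708061 + 0 \cdot \frac{1}{3695944} = -708061 + 0 = -708061$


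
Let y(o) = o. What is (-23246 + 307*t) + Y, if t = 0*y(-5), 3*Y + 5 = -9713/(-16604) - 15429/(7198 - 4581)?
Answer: -3030750188519/130358004 ≈ -23249.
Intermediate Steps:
Y = -448027535/130358004 (Y = -5/3 + (-9713/(-16604) - 15429/(7198 - 4581))/3 = -5/3 + (-9713*(-1/16604) - 15429/2617)/3 = -5/3 + (9713/16604 - 15429*1/2617)/3 = -5/3 + (9713/16604 - 15429/2617)/3 = -5/3 + (1/3)*(-230764195/43452668) = -5/3 - 230764195/130358004 = -448027535/130358004 ≈ -3.4369)
t = 0 (t = 0*(-5) = 0)
(-23246 + 307*t) + Y = (-23246 + 307*0) - 448027535/130358004 = (-23246 + 0) - 448027535/130358004 = -23246 - 448027535/130358004 = -3030750188519/130358004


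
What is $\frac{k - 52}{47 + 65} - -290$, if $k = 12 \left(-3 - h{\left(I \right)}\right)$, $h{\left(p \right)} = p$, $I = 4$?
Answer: $\frac{4043}{14} \approx 288.79$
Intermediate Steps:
$k = -84$ ($k = 12 \left(-3 - 4\right) = 12 \left(-7\right) = -84$)
$\frac{k - 52}{47 + 65} - -290 = \frac{-84 - 52}{47 + 65} - -290 = - \frac{136}{112} + 290 = \left(-136\right) \frac{1}{112} + 290 = - \frac{17}{14} + 290 = \frac{4043}{14}$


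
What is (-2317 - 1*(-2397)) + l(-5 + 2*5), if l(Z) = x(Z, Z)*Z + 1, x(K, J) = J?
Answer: 106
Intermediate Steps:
l(Z) = 1 + Z² (l(Z) = Z*Z + 1 = Z² + 1 = 1 + Z²)
(-2317 - 1*(-2397)) + l(-5 + 2*5) = (-2317 - 1*(-2397)) + (1 + (-5 + 2*5)²) = (-2317 + 2397) + (1 + (-5 + 10)²) = 80 + (1 + 5²) = 80 + (1 + 25) = 80 + 26 = 106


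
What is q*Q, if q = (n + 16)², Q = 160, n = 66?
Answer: 1075840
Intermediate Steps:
q = 6724 (q = (66 + 16)² = 82² = 6724)
q*Q = 6724*160 = 1075840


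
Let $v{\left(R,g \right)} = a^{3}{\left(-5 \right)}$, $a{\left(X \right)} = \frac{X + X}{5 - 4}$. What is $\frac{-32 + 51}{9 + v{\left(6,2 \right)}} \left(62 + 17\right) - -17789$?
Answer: $\frac{17627398}{991} \approx 17788.0$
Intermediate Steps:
$a{\left(X \right)} = 2 X$ ($a{\left(X \right)} = \frac{2 X}{1} = 2 X 1 = 2 X$)
$v{\left(R,g \right)} = -1000$ ($v{\left(R,g \right)} = \left(2 \left(-5\right)\right)^{3} = \left(-10\right)^{3} = -1000$)
$\frac{-32 + 51}{9 + v{\left(6,2 \right)}} \left(62 + 17\right) - -17789 = \frac{-32 + 51}{9 - 1000} \left(62 + 17\right) - -17789 = \frac{19}{-991} \cdot 79 + 17789 = 19 \left(- \frac{1}{991}\right) 79 + 17789 = \left(- \frac{19}{991}\right) 79 + 17789 = - \frac{1501}{991} + 17789 = \frac{17627398}{991}$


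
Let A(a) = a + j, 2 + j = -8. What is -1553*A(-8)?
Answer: 27954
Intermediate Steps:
j = -10 (j = -2 - 8 = -10)
A(a) = -10 + a (A(a) = a - 10 = -10 + a)
-1553*A(-8) = -1553*(-10 - 8) = -1553*(-18) = 27954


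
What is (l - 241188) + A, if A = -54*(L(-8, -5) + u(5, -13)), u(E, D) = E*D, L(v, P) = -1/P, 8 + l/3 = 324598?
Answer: 3680406/5 ≈ 7.3608e+5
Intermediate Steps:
l = 973770 (l = -24 + 3*324598 = -24 + 973794 = 973770)
u(E, D) = D*E
A = 17496/5 (A = -54*(-1/(-5) - 13*5) = -54*(-1*(-1/5) - 65) = -54*(1/5 - 65) = -54*(-324/5) = 17496/5 ≈ 3499.2)
(l - 241188) + A = (973770 - 241188) + 17496/5 = 732582 + 17496/5 = 3680406/5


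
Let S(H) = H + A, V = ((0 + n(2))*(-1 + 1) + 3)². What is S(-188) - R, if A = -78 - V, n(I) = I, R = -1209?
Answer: 934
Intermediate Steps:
V = 9 (V = ((0 + 2)*(-1 + 1) + 3)² = (2*0 + 3)² = (0 + 3)² = 3² = 9)
A = -87 (A = -78 - 1*9 = -78 - 9 = -87)
S(H) = -87 + H (S(H) = H - 87 = -87 + H)
S(-188) - R = (-87 - 188) - 1*(-1209) = -275 + 1209 = 934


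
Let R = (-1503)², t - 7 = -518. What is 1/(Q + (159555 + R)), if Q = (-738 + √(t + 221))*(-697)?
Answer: 293295/860233658711 + 697*I*√290/8602336587110 ≈ 3.4095e-7 + 1.3798e-9*I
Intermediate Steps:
t = -511 (t = 7 - 518 = -511)
R = 2259009
Q = 514386 - 697*I*√290 (Q = (-738 + √(-511 + 221))*(-697) = (-738 + √(-290))*(-697) = (-738 + I*√290)*(-697) = 514386 - 697*I*√290 ≈ 5.1439e+5 - 11869.0*I)
1/(Q + (159555 + R)) = 1/((514386 - 697*I*√290) + (159555 + 2259009)) = 1/((514386 - 697*I*√290) + 2418564) = 1/(2932950 - 697*I*√290)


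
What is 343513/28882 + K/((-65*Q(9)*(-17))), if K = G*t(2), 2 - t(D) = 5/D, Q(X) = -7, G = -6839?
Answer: 182736504/15957305 ≈ 11.452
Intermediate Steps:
t(D) = 2 - 5/D
K = 6839/2 (K = -6839*(2 - 5/2) = -6839*(-1/2) = 6839/2 ≈ 3419.5)
343513/28882 + K/((-65*Q(9)*(-17))) = 343513/28882 + 6839/(2*((-65*(-7)*(-17)))) = 343513*(1/28882) + 6839/(2*((455*(-17)))) = 343513/28882 + (6839/2)/(-7735) = 343513/28882 + (6839/2)*(-1/7735) = 343513/28882 - 977/2210 = 182736504/15957305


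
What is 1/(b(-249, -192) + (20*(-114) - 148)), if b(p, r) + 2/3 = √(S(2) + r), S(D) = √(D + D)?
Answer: -10929/26543753 - 9*I*√190/53087506 ≈ -0.00041174 - 2.3368e-6*I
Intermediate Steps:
S(D) = √2*√D (S(D) = √(2*D) = √2*√D)
b(p, r) = -⅔ + √(2 + r) (b(p, r) = -⅔ + √(√2*√2 + r) = -⅔ + √(2 + r))
1/(b(-249, -192) + (20*(-114) - 148)) = 1/((-⅔ + √(2 - 192)) + (20*(-114) - 148)) = 1/((-⅔ + √(-190)) + (-2280 - 148)) = 1/((-⅔ + I*√190) - 2428) = 1/(-7286/3 + I*√190)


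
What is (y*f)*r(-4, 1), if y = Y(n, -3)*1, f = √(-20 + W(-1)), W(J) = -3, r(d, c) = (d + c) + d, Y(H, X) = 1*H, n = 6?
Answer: -42*I*√23 ≈ -201.42*I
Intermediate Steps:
Y(H, X) = H
r(d, c) = c + 2*d (r(d, c) = (c + d) + d = c + 2*d)
f = I*√23 (f = √(-20 - 3) = √(-23) = I*√23 ≈ 4.7958*I)
y = 6 (y = 6*1 = 6)
(y*f)*r(-4, 1) = (6*(I*√23))*(1 + 2*(-4)) = (6*I*√23)*(1 - 8) = (6*I*√23)*(-7) = -42*I*√23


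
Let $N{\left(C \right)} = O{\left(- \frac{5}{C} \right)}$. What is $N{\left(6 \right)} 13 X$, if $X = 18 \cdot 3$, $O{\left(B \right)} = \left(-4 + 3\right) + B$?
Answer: $-1287$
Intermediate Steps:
$O{\left(B \right)} = -1 + B$
$N{\left(C \right)} = -1 - \frac{5}{C}$
$X = 54$
$N{\left(6 \right)} 13 X = \frac{-5 - 6}{6} \cdot 13 \cdot 54 = \frac{1}{6} \left(-11\right) 13 \cdot 54 = \left(- \frac{11}{6}\right) 13 \cdot 54 = \left(- \frac{143}{6}\right) 54 = -1287$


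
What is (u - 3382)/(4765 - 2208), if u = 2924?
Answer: -458/2557 ≈ -0.17912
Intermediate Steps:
(u - 3382)/(4765 - 2208) = (2924 - 3382)/(4765 - 2208) = -458/2557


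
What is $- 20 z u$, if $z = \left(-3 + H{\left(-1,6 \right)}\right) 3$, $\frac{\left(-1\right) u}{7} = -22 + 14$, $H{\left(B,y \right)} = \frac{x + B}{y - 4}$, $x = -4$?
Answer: $18480$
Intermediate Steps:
$H{\left(B,y \right)} = \frac{-4 + B}{-4 + y}$ ($H{\left(B,y \right)} = \frac{-4 + B}{y - 4} = \frac{-4 + B}{-4 + y}$)
$u = 56$ ($u = - 7 \left(-22 + 14\right) = \left(-7\right) \left(-8\right) = 56$)
$z = - \frac{33}{2}$ ($z = \left(-3 + \frac{-4 - 1}{-4 + 6}\right) 3 = \left(-3 + \frac{1}{2} \left(-5\right)\right) 3 = \left(-3 - \frac{5}{2}\right) 3 = \left(- \frac{11}{2}\right) 3 = - \frac{33}{2} \approx -16.5$)
$- 20 z u = \left(-20\right) \left(- \frac{33}{2}\right) 56 = 330 \cdot 56 = 18480$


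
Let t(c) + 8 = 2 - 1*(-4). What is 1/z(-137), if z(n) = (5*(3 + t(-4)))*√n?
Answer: -I*√137/685 ≈ -0.017087*I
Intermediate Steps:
t(c) = -2 (t(c) = -8 + (2 - 1*(-4)) = -8 + (2 + 4) = -8 + 6 = -2)
z(n) = 5*√n (z(n) = (5*(3 - 2))*√n = (5*1)*√n = 5*√n)
1/z(-137) = 1/(5*√(-137)) = 1/(5*(I*√137)) = 1/(5*I*√137) = -I*√137/685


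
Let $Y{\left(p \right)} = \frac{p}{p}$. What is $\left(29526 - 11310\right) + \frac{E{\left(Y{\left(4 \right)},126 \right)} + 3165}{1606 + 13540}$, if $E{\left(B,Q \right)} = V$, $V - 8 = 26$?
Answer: $\frac{275902735}{15146} \approx 18216.0$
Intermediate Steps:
$V = 34$ ($V = 8 + 26 = 34$)
$Y{\left(p \right)} = 1$
$E{\left(B,Q \right)} = 34$
$\left(29526 - 11310\right) + \frac{E{\left(Y{\left(4 \right)},126 \right)} + 3165}{1606 + 13540} = \left(29526 - 11310\right) + \frac{34 + 3165}{1606 + 13540} = 18216 + \frac{3199}{15146} = \frac{275902735}{15146}$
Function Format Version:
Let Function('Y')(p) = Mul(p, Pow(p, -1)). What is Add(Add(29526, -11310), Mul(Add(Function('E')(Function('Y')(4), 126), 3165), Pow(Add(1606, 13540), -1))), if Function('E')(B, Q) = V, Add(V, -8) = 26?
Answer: Rational(275902735, 15146) ≈ 18216.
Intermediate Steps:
V = 34 (V = Add(8, 26) = 34)
Function('Y')(p) = 1
Function('E')(B, Q) = 34
Add(Add(29526, -11310), Mul(Add(Function('E')(Function('Y')(4), 126), 3165), Pow(Add(1606, 13540), -1))) = Add(Add(29526, -11310), Mul(Add(34, 3165), Pow(Add(1606, 13540), -1))) = Add(18216, Mul(3199, Pow(15146, -1))) = Add(18216, Mul(3199, Rational(1, 15146))) = Add(18216, Rational(3199, 15146)) = Rational(275902735, 15146)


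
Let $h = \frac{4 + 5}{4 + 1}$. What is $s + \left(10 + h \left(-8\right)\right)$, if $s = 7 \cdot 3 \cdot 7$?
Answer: $\frac{713}{5} \approx 142.6$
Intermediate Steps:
$h = \frac{9}{5} \approx 1.8$
$s = 147$ ($s = 21 \cdot 7 = 147$)
$s + \left(10 + h \left(-8\right)\right) = 147 + \left(10 + \frac{9}{5} \left(-8\right)\right) = 147 + \left(10 - \frac{72}{5}\right) = 147 - \frac{22}{5} = \frac{713}{5}$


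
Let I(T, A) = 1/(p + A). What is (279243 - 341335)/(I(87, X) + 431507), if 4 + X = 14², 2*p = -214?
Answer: -1319455/9169524 ≈ -0.14390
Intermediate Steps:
p = -107 (p = (½)*(-214) = -107)
X = 192 (X = -4 + 14² = -4 + 196 = 192)
I(T, A) = 1/(-107 + A)
(279243 - 341335)/(I(87, X) + 431507) = (279243 - 341335)/(1/(-107 + 192) + 431507) = -62092/(1/85 + 431507) = -62092/36678096/85 = -62092*85/36678096 = -1319455/9169524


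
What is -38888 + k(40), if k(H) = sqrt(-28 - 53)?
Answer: -38888 + 9*I ≈ -38888.0 + 9.0*I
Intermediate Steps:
k(H) = 9*I (k(H) = sqrt(-81) = 9*I)
-38888 + k(40) = -38888 + 9*I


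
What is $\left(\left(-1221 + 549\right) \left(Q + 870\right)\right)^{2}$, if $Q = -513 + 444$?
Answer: $289736745984$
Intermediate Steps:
$Q = -69$
$\left(\left(-1221 + 549\right) \left(Q + 870\right)\right)^{2} = \left(\left(-1221 + 549\right) \left(-69 + 870\right)\right)^{2} = \left(\left(-672\right) 801\right)^{2} = \left(-538272\right)^{2} = 289736745984$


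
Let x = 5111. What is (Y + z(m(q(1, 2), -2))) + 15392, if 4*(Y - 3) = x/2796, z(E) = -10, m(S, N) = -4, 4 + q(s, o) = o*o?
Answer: 172070951/11184 ≈ 15385.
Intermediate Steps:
q(s, o) = -4 + o² (q(s, o) = -4 + o*o = -4 + o²)
Y = 38663/11184 (Y = 3 + (5111/2796)/4 = 3 + (5111*(1/2796))/4 = 3 + (¼)*(5111/2796) = 3 + 5111/11184 = 38663/11184 ≈ 3.4570)
(Y + z(m(q(1, 2), -2))) + 15392 = (38663/11184 - 10) + 15392 = -73177/11184 + 15392 = 172070951/11184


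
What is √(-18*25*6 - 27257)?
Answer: I*√29957 ≈ 173.08*I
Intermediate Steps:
√(-18*25*6 - 27257) = √(-450*6 - 27257) = √(-2700 - 27257) = √(-29957) = I*√29957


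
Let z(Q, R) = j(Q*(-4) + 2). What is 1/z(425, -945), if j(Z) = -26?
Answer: -1/26 ≈ -0.038462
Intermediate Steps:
z(Q, R) = -26
1/z(425, -945) = 1/(-26) = -1/26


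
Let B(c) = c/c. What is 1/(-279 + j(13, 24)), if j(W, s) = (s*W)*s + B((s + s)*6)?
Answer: 1/7210 ≈ 0.00013870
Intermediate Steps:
B(c) = 1
j(W, s) = 1 + W*s² (j(W, s) = (s*W)*s + 1 = (W*s)*s + 1 = W*s² + 1 = 1 + W*s²)
1/(-279 + j(13, 24)) = 1/(-279 + (1 + 13*24²)) = 1/(-279 + (1 + 13*576)) = 1/(-279 + (1 + 7488)) = 1/(-279 + 7489) = 1/7210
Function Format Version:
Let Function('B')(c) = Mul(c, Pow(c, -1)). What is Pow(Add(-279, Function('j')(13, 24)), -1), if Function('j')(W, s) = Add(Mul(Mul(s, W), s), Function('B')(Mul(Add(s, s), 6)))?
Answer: Rational(1, 7210) ≈ 0.00013870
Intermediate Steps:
Function('B')(c) = 1
Function('j')(W, s) = Add(1, Mul(W, Pow(s, 2))) (Function('j')(W, s) = Add(Mul(Mul(s, W), s), 1) = Add(Mul(Mul(W, s), s), 1) = Add(Mul(W, Pow(s, 2)), 1) = Add(1, Mul(W, Pow(s, 2))))
Pow(Add(-279, Function('j')(13, 24)), -1) = Pow(Add(-279, Add(1, Mul(13, Pow(24, 2)))), -1) = Pow(Add(-279, Add(1, Mul(13, 576))), -1) = Pow(Add(-279, Add(1, 7488)), -1) = Pow(Add(-279, 7489), -1) = Pow(7210, -1) = Rational(1, 7210)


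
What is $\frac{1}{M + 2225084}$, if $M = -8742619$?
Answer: $- \frac{1}{6517535} \approx -1.5343 \cdot 10^{-7}$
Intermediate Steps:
$\frac{1}{M + 2225084} = \frac{1}{-8742619 + 2225084} = \frac{1}{-6517535} = - \frac{1}{6517535}$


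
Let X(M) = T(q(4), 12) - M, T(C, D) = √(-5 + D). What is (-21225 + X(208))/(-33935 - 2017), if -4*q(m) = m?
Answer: 21433/35952 - √7/35952 ≈ 0.59608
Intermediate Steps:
q(m) = -m/4
X(M) = √7 - M (X(M) = √(-5 + 12) - M = √7 - M)
(-21225 + X(208))/(-33935 - 2017) = (-21225 + (√7 - 1*208))/(-33935 - 2017) = (-21225 + (√7 - 208))/(-35952) = (-21225 + (-208 + √7))*(-1/35952) = (-21433 + √7)*(-1/35952) = 21433/35952 - √7/35952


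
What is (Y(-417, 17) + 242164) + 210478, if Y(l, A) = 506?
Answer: 453148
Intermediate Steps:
(Y(-417, 17) + 242164) + 210478 = (506 + 242164) + 210478 = 242670 + 210478 = 453148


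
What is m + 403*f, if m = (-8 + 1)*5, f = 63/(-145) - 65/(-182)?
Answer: -134321/2030 ≈ -66.168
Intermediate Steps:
f = -157/2030 (f = 63*(-1/145) - 65*(-1/182) = -63/145 + 5/14 = -157/2030 ≈ -0.077340)
m = -35 (m = -7*5 = -35)
m + 403*f = -35 + 403*(-157/2030) = -35 - 63271/2030 = -134321/2030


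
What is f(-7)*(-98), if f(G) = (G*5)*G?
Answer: -24010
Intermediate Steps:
f(G) = 5*G**2 (f(G) = (5*G)*G = 5*G**2)
f(-7)*(-98) = (5*(-7)**2)*(-98) = (5*49)*(-98) = 245*(-98) = -24010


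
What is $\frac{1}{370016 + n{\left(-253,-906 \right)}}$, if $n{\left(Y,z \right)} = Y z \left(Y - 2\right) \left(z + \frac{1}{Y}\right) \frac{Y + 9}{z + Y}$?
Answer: $\frac{19}{211832892584} \approx 8.9693 \cdot 10^{-11}$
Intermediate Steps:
$n{\left(Y,z \right)} = \frac{Y z \left(-2 + Y\right) \left(9 + Y\right) \left(z + \frac{1}{Y}\right)}{Y + z}$ ($n{\left(Y,z \right)} = Y z \left(-2 + Y\right) \left(z + \frac{1}{Y}\right) \frac{9 + Y}{Y + z} = \frac{Y z \left(-2 + Y\right) \left(9 + Y\right) \left(z + \frac{1}{Y}\right)}{Y + z}$)
$\frac{1}{370016 + n{\left(-253,-906 \right)}} = \frac{1}{370016 - \frac{906 \left(-18 + \left(-253\right)^{2} + 7 \left(-253\right) - 906 \left(-253\right)^{3} - \left(-4554\right) \left(-906\right) + 7 \left(-906\right) \left(-253\right)^{2}\right)}{-253 - 906}} = \frac{1}{370016 - \frac{906 \left(-18 + 64009 - 1771 - -14672014962 - 4125924 + 7 \left(-906\right) 64009\right)}{-1159}} = \frac{1}{370016 - - \frac{906 \left(-18 + 64009 - 1771 + 14672014962 - 4125924 - 405945078\right)}{1159}} = \frac{1}{370016 - \left(- \frac{906}{1159}\right) 14262006180} = \frac{1}{370016 + \frac{211825862280}{19}} = \frac{1}{\frac{211832892584}{19}} = \frac{19}{211832892584}$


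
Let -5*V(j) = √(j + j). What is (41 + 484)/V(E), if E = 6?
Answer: -875*√3/2 ≈ -757.77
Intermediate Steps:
V(j) = -√2*√j/5 (V(j) = -√(j + j)/5 = -√2*√j/5)
(41 + 484)/V(E) = (41 + 484)/((-√2*√6/5)) = 525/((-2*√3/5)) = 525*(-5*√3/6) = -875*√3/2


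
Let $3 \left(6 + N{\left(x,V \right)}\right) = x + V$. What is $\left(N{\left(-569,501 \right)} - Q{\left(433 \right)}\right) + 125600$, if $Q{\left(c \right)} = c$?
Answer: $\frac{375415}{3} \approx 1.2514 \cdot 10^{5}$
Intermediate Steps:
$N{\left(x,V \right)} = -6 + \frac{V}{3} + \frac{x}{3}$ ($N{\left(x,V \right)} = -6 + \frac{x + V}{3} = -6 + \frac{V + x}{3} = -6 + \left(\frac{V}{3} + \frac{x}{3}\right) = -6 + \frac{V}{3} + \frac{x}{3}$)
$\left(N{\left(-569,501 \right)} - Q{\left(433 \right)}\right) + 125600 = \left(\left(-6 + \frac{1}{3} \cdot 501 + \frac{1}{3} \left(-569\right)\right) - 433\right) + 125600 = \left(\left(-6 + 167 - \frac{569}{3}\right) - 433\right) + 125600 = \left(- \frac{86}{3} - 433\right) + 125600 = - \frac{1385}{3} + 125600 = \frac{375415}{3}$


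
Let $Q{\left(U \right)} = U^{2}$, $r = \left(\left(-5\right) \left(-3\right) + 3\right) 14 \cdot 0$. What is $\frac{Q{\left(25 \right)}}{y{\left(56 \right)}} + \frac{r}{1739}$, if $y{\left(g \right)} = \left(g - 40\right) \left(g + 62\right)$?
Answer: $\frac{625}{1888} \approx 0.33104$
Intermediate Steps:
$y{\left(g \right)} = \left(-40 + g\right) \left(62 + g\right)$
$r = 0$ ($r = \left(15 + 3\right) 14 \cdot 0 = 18 \cdot 14 \cdot 0 = 252 \cdot 0 = 0$)
$\frac{Q{\left(25 \right)}}{y{\left(56 \right)}} + \frac{r}{1739} = \frac{25^{2}}{-2480 + 56^{2} + 22 \cdot 56} + \frac{0}{1739} = \frac{625}{-2480 + 3136 + 1232} + 0 \cdot \frac{1}{1739} = \frac{625}{1888} + 0 = \frac{625}{1888}$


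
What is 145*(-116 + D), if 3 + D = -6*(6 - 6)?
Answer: -17255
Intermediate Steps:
D = -3 (D = -3 - 6*(6 - 6) = -3 - 6*0 = -3 + 0 = -3)
145*(-116 + D) = 145*(-116 - 3) = 145*(-119) = -17255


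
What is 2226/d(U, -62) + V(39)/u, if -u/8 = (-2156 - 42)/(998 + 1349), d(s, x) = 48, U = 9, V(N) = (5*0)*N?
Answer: 371/8 ≈ 46.375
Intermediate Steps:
V(N) = 0 (V(N) = 0*N = 0)
u = 17584/2347 (u = -8*(-2156 - 42)/(998 + 1349) = -(-17584)/2347 = -8*(-2198/2347) = 17584/2347 ≈ 7.4921)
2226/d(U, -62) + V(39)/u = 2226/48 + 0/(17584/2347) = 2226*(1/48) + 0*(2347/17584) = 371/8 + 0 = 371/8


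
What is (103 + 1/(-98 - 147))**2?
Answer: 636754756/60025 ≈ 10608.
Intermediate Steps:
(103 + 1/(-98 - 147))**2 = (103 + 1/(-245))**2 = (103 - 1/245)**2 = (25234/245)**2 = 636754756/60025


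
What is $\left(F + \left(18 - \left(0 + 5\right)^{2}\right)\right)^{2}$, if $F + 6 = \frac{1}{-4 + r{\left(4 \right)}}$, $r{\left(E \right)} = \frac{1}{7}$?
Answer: $\frac{128164}{729} \approx 175.81$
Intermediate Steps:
$r{\left(E \right)} = \frac{1}{7}$
$F = - \frac{169}{27}$ ($F = -6 + \frac{1}{-4 + \frac{1}{7}} = -6 + \frac{1}{- \frac{27}{7}} = -6 - \frac{7}{27} = - \frac{169}{27} \approx -6.2593$)
$\left(F + \left(18 - \left(0 + 5\right)^{2}\right)\right)^{2} = \left(- \frac{169}{27} + \left(18 - \left(0 + 5\right)^{2}\right)\right)^{2} = \left(- \frac{169}{27} + \left(18 - 5^{2}\right)\right)^{2} = \left(- \frac{169}{27} + \left(18 - 25\right)\right)^{2} = \left(- \frac{169}{27} - 7\right)^{2} = \left(- \frac{358}{27}\right)^{2} = \frac{128164}{729}$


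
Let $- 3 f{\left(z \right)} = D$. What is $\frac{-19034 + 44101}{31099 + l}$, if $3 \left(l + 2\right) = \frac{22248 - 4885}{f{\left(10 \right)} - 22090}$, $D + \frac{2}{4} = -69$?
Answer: $\frac{3318895867}{4117239171} \approx 0.8061$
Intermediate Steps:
$D = - \frac{139}{2}$ ($D = - \frac{1}{2} - 69 = - \frac{139}{2} \approx -69.5$)
$f{\left(z \right)} = \frac{139}{6}$ ($f{\left(z \right)} = \left(- \frac{1}{3}\right) \left(- \frac{139}{2}\right) = \frac{139}{6}$)
$l = - \frac{299528}{132401}$ ($l = -2 + \frac{\left(22248 - 4885\right) \frac{1}{\frac{139}{6} - 22090}}{3} = -2 + \frac{17363 \frac{1}{- \frac{132401}{6}}}{3} = -2 + \frac{17363 \left(- \frac{6}{132401}\right)}{3} = -2 + \frac{1}{3} \left(- \frac{104178}{132401}\right) = -2 - \frac{34726}{132401} = - \frac{299528}{132401} \approx -2.2623$)
$\frac{-19034 + 44101}{31099 + l} = \frac{-19034 + 44101}{31099 - \frac{299528}{132401}} = \frac{25067}{\frac{4117239171}{132401}} = 25067 \cdot \frac{132401}{4117239171} = \frac{3318895867}{4117239171}$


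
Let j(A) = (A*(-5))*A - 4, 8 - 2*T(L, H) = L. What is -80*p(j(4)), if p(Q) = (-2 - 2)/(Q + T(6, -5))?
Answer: -320/83 ≈ -3.8554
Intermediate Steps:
T(L, H) = 4 - L/2
j(A) = -4 - 5*A**2 (j(A) = (-5*A)*A - 4 = -5*A**2 - 4 = -4 - 5*A**2)
p(Q) = -4/(1 + Q) (p(Q) = (-2 - 2)/(Q + (4 - 1/2*6)) = -4/(Q + (4 - 3)) = -4/(Q + 1) = -4/(1 + Q))
-80*p(j(4)) = -(-320)/(1 + (-4 - 5*4**2)) = -(-320)/(1 + (-4 - 5*16)) = -(-320)/(1 + (-4 - 80)) = -(-320)/(1 - 84) = -(-320)/(-83) = -(-320)*(-1)/83 = -80*4/83 = -320/83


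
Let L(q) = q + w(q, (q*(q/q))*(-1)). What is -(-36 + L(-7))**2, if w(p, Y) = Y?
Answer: -1296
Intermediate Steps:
L(q) = 0 (L(q) = q + (q*(q/q))*(-1) = q + (q*1)*(-1) = q + q*(-1) = q - q = 0)
-(-36 + L(-7))**2 = -(-36 + 0)**2 = -1*(-36)**2 = -1*1296 = -1296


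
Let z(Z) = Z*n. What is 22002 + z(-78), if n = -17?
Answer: 23328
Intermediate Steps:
z(Z) = -17*Z (z(Z) = Z*(-17) = -17*Z)
22002 + z(-78) = 22002 - 17*(-78) = 22002 + 1326 = 23328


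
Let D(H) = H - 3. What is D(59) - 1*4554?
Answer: -4498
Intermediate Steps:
D(H) = -3 + H
D(59) - 1*4554 = (-3 + 59) - 1*4554 = 56 - 4554 = -4498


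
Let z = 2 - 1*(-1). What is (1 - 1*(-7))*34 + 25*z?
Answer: 347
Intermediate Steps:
z = 3 (z = 2 + 1 = 3)
(1 - 1*(-7))*34 + 25*z = (1 - 1*(-7))*34 + 25*3 = (1 + 7)*34 + 75 = 8*34 + 75 = 272 + 75 = 347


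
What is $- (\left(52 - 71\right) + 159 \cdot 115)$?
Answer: $-18266$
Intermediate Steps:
$- (\left(52 - 71\right) + 159 \cdot 115) = - (\left(52 - 71\right) + 18285) = - (-19 + 18285) = \left(-1\right) 18266 = -18266$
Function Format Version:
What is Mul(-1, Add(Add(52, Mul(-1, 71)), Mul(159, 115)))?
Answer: -18266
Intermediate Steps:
Mul(-1, Add(Add(52, Mul(-1, 71)), Mul(159, 115))) = Mul(-1, Add(Add(52, -71), 18285)) = Mul(-1, Add(-19, 18285)) = Mul(-1, 18266) = -18266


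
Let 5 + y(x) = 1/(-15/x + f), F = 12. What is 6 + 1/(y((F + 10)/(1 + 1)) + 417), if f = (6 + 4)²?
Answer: 2683271/447031 ≈ 6.0024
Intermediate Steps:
f = 100 (f = 10² = 100)
y(x) = -5 + 1/(100 - 15/x) (y(x) = -5 + 1/(-15/x + 100) = -5 + 1/(100 - 15/x))
6 + 1/(y((F + 10)/(1 + 1)) + 417) = 6 + 1/((75 - 499*(12 + 10)/(1 + 1))/(5*(-3 + 20*((12 + 10)/(1 + 1)))) + 417) = 6 + 1/((75 - 10978/2)/(5*(-3 + 20*(22/2))) + 417) = 6 + 1/((75 - 10978/2)/(5*(-3 + 20*(22*(½)))) + 417) = 6 + 1/((75 - 499*11)/(5*(-3 + 20*11)) + 417) = 6 + 1/((75 - 5489)/(5*(-3 + 220)) + 417) = 6 + 1/((⅕)*(-5414)/217 + 417) = 6 + 1/((⅕)*(1/217)*(-5414) + 417) = 6 + 1/(-5414/1085 + 417) = 6 + 1/(447031/1085) = 6 + 1085/447031 = 2683271/447031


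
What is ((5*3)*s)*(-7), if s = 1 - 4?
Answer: 315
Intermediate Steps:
s = -3
((5*3)*s)*(-7) = ((5*3)*(-3))*(-7) = (15*(-3))*(-7) = -45*(-7) = 315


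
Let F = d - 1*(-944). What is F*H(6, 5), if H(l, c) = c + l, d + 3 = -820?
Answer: 1331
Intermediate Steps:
d = -823 (d = -3 - 820 = -823)
F = 121 (F = -823 - 1*(-944) = -823 + 944 = 121)
F*H(6, 5) = 121*(5 + 6) = 121*11 = 1331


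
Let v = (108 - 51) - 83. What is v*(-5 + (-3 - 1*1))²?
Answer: -2106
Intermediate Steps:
v = -26 (v = 57 - 83 = -26)
v*(-5 + (-3 - 1*1))² = -26*(-5 + (-3 - 1*1))² = -26*(-5 + (-3 - 1))² = -26*(-5 - 4)² = -26*(-9)² = -26*81 = -2106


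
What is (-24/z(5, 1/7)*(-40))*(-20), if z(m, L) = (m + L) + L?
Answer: -134400/37 ≈ -3632.4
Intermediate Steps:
z(m, L) = m + 2*L (z(m, L) = (L + m) + L = m + 2*L)
(-24/z(5, 1/7)*(-40))*(-20) = (-24/(5 + 2/7)*(-40))*(-20) = (-24/37/7*(-40))*(-20) = (-24*7/37*(-40))*(-20) = -168/37*(-40)*(-20) = (6720/37)*(-20) = -134400/37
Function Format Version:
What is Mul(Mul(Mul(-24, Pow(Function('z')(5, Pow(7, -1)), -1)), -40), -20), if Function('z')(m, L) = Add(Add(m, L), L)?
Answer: Rational(-134400, 37) ≈ -3632.4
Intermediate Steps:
Function('z')(m, L) = Add(m, Mul(2, L)) (Function('z')(m, L) = Add(Add(L, m), L) = Add(m, Mul(2, L)))
Mul(Mul(Mul(-24, Pow(Function('z')(5, Pow(7, -1)), -1)), -40), -20) = Mul(Mul(Mul(-24, Pow(Add(5, Mul(2, Pow(7, -1))), -1)), -40), -20) = Mul(Mul(Mul(-24, Pow(Add(5, Mul(2, Rational(1, 7))), -1)), -40), -20) = Mul(Mul(Mul(-24, Pow(Add(5, Rational(2, 7)), -1)), -40), -20) = Mul(Mul(Mul(-24, Pow(Rational(37, 7), -1)), -40), -20) = Mul(Mul(Mul(-24, Rational(7, 37)), -40), -20) = Mul(Mul(Rational(-168, 37), -40), -20) = Mul(Rational(6720, 37), -20) = Rational(-134400, 37)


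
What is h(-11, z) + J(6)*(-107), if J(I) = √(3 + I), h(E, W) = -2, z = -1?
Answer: -323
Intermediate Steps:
h(-11, z) + J(6)*(-107) = -2 + √(3 + 6)*(-107) = -2 + √9*(-107) = -2 + 3*(-107) = -2 - 321 = -323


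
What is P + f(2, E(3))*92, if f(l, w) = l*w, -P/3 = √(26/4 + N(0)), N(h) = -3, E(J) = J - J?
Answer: -3*√14/2 ≈ -5.6125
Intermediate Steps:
E(J) = 0
P = -3*√14/2 (P = -3*√(26/4 - 3) = -3*√(26*(¼) - 3) = -3*√(13/2 - 3) = -3*√14/2 ≈ -5.6125)
P + f(2, E(3))*92 = -3*√14/2 + (2*0)*92 = -3*√14/2 + 0*92 = -3*√14/2 + 0 = -3*√14/2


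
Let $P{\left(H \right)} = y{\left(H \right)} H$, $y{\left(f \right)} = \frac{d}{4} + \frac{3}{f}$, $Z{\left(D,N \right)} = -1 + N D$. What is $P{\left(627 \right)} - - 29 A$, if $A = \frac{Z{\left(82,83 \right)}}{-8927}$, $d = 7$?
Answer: $\frac{38498347}{35708} \approx 1078.1$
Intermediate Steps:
$Z{\left(D,N \right)} = -1 + D N$
$y{\left(f \right)} = \frac{7}{4} + \frac{3}{f}$
$A = - \frac{6805}{8927}$ ($A = \frac{-1 + 82 \cdot 83}{-8927} = \left(-1 + 6806\right) \left(- \frac{1}{8927}\right) = 6805 \left(- \frac{1}{8927}\right) = - \frac{6805}{8927} \approx -0.76229$)
$P{\left(H \right)} = H \left(\frac{7}{4} + \frac{3}{H}\right)$ ($P{\left(H \right)} = \left(\frac{7}{4} + \frac{3}{H}\right) H = H \left(\frac{7}{4} + \frac{3}{H}\right)$)
$P{\left(627 \right)} - - 29 A = \left(3 + \frac{7}{4} \cdot 627\right) - \left(-29\right) \left(- \frac{6805}{8927}\right) = \left(3 + \frac{4389}{4}\right) - \frac{197345}{8927} = \frac{4401}{4} - \frac{197345}{8927} = \frac{38498347}{35708}$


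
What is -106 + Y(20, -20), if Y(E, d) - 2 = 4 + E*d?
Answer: -500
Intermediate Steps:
Y(E, d) = 6 + E*d (Y(E, d) = 2 + (4 + E*d) = 6 + E*d)
-106 + Y(20, -20) = -106 + (6 + 20*(-20)) = -106 + (6 - 400) = -106 - 394 = -500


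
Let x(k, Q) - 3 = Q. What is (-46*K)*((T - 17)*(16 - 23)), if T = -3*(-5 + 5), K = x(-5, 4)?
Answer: -38318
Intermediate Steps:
x(k, Q) = 3 + Q
K = 7 (K = 3 + 4 = 7)
T = 0 (T = -3*0 = 0)
(-46*K)*((T - 17)*(16 - 23)) = (-46*7)*((0 - 17)*(16 - 23)) = -(-5474)*(-7) = -322*119 = -38318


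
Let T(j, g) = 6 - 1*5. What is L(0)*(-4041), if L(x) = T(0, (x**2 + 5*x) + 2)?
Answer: -4041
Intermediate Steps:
T(j, g) = 1 (T(j, g) = 6 - 5 = 1)
L(x) = 1
L(0)*(-4041) = 1*(-4041) = -4041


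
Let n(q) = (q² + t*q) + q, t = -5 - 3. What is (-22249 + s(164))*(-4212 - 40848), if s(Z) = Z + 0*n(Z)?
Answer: 995150100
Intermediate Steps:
t = -8
n(q) = q² - 7*q (n(q) = (q² - 8*q) + q = q² - 7*q)
s(Z) = Z (s(Z) = Z + 0*(Z*(-7 + Z)) = Z + 0 = Z)
(-22249 + s(164))*(-4212 - 40848) = (-22249 + 164)*(-4212 - 40848) = -22085*(-45060) = 995150100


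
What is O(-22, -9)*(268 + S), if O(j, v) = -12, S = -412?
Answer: 1728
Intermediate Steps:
O(-22, -9)*(268 + S) = -12*(268 - 412) = -12*(-144) = 1728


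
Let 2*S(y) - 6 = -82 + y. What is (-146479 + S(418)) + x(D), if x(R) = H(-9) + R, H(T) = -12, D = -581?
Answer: -146901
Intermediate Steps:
S(y) = -38 + y/2 (S(y) = 3 + (-82 + y)/2 = 3 + (-41 + y/2) = -38 + y/2)
x(R) = -12 + R
(-146479 + S(418)) + x(D) = (-146479 + (-38 + (½)*418)) + (-12 - 581) = (-146479 + (-38 + 209)) - 593 = (-146479 + 171) - 593 = -146308 - 593 = -146901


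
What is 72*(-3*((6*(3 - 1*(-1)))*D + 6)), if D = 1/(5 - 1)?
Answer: -2592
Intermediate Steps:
D = ¼ (D = 1/4 = ¼ ≈ 0.25000)
72*(-3*((6*(3 - 1*(-1)))*D + 6)) = 72*(-3*((6*(3 - 1*(-1)))*(¼) + 6)) = 72*(-3*((6*(3 + 1))*(¼) + 6)) = 72*(-3*((6*4)*(¼) + 6)) = 72*(-3*(24*(¼) + 6)) = 72*(-3*(6 + 6)) = 72*(-3*12) = 72*(-36) = -2592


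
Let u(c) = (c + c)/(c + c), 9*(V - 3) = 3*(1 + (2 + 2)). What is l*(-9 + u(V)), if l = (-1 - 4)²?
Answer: -200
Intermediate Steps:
V = 14/3 (V = 3 + (3*(1 + (2 + 2)))/9 = 3 + (3*(1 + 4))/9 = 3 + (3*5)/9 = 3 + (⅑)*15 = 3 + 5/3 = 14/3 ≈ 4.6667)
l = 25 (l = (-5)² = 25)
u(c) = 1 (u(c) = (2*c)/((2*c)) = (2*c)*(1/(2*c)) = 1)
l*(-9 + u(V)) = 25*(-9 + 1) = 25*(-8) = -200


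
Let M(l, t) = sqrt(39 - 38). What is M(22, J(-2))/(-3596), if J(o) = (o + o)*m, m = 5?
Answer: -1/3596 ≈ -0.00027809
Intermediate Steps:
J(o) = 10*o (J(o) = (o + o)*5 = (2*o)*5 = 10*o)
M(l, t) = 1 (M(l, t) = sqrt(1) = 1)
M(22, J(-2))/(-3596) = 1/(-3596) = 1*(-1/3596) = -1/3596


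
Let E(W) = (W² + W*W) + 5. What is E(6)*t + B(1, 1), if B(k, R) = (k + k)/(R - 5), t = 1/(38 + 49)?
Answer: 67/174 ≈ 0.38506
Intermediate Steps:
E(W) = 5 + 2*W² (E(W) = (W² + W²) + 5 = 2*W² + 5 = 5 + 2*W²)
t = 1/87 ≈ 0.011494
B(k, R) = 2*k/(-5 + R) (B(k, R) = (2*k)/(-5 + R) = 2*k/(-5 + R))
E(6)*t + B(1, 1) = (5 + 2*6²)*(1/87) + 2*1/(-5 + 1) = (5 + 2*36)*(1/87) + 2*1/(-4) = (5 + 72)*(1/87) + 2*1*(-¼) = 77*(1/87) - ½ = 77/87 - ½ = 67/174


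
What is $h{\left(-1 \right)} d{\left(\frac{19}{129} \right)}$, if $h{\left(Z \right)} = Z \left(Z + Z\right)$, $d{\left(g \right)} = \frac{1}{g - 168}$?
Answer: $- \frac{258}{21653} \approx -0.011915$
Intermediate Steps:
$d{\left(g \right)} = \frac{1}{-168 + g}$
$h{\left(Z \right)} = 2 Z^{2}$ ($h{\left(Z \right)} = Z 2 Z = 2 Z^{2}$)
$h{\left(-1 \right)} d{\left(\frac{19}{129} \right)} = \frac{2 \left(-1\right)^{2}}{-168 + \frac{19}{129}} = \frac{2 \cdot 1}{-168 + 19 \cdot \frac{1}{129}} = \frac{2}{-168 + \frac{19}{129}} = \frac{2}{- \frac{21653}{129}} = 2 \left(- \frac{129}{21653}\right) = - \frac{258}{21653}$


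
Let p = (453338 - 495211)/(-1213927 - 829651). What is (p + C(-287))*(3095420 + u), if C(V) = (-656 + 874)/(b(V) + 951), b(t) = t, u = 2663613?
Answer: 681442872276327/339233948 ≈ 2.0088e+6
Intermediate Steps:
p = 41873/2043578 (p = -41873/(-2043578) = -41873*(-1/2043578) = 41873/2043578 ≈ 0.020490)
C(V) = 218/(951 + V) (C(V) = (-656 + 874)/(V + 951) = 218/(951 + V))
(p + C(-287))*(3095420 + u) = (41873/2043578 + 218/(951 - 287))*(3095420 + 2663613) = (41873/2043578 + 218/664)*5759033 = (41873/2043578 + 218*(1/664))*5759033 = (41873/2043578 + 109/332)*5759033 = (118325919/339233948)*5759033 = 681442872276327/339233948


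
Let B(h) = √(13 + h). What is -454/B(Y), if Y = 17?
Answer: -227*√30/15 ≈ -82.889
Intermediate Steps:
-454/B(Y) = -454/√(13 + 17) = -454*√30/30 = -227*√30/15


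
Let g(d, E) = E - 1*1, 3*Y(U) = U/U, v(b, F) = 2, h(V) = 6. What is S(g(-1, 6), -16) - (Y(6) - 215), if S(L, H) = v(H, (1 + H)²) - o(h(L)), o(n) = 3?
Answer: 641/3 ≈ 213.67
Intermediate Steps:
Y(U) = ⅓ (Y(U) = (U/U)/3 = (⅓)*1 = ⅓)
g(d, E) = -1 + E (g(d, E) = E - 1 = -1 + E)
S(L, H) = -1 (S(L, H) = 2 - 1*3 = 2 - 3 = -1)
S(g(-1, 6), -16) - (Y(6) - 215) = -1 - (⅓ - 215) = -1 - 1*(-644/3) = -1 + 644/3 = 641/3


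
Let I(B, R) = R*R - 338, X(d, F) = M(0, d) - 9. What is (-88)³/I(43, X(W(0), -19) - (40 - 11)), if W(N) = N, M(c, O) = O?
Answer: -340736/553 ≈ -616.16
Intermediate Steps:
X(d, F) = -9 + d (X(d, F) = d - 9 = -9 + d)
I(B, R) = -338 + R² (I(B, R) = R² - 338 = -338 + R²)
(-88)³/I(43, X(W(0), -19) - (40 - 11)) = (-88)³/(-338 + ((-9 + 0) - (40 - 11))²) = -681472/(-338 + (-9 - 1*29)²) = -681472/(-338 + (-9 - 29)²) = -681472/(-338 + (-38)²) = -681472/(-338 + 1444) = -681472/1106 = -681472*1/1106 = -340736/553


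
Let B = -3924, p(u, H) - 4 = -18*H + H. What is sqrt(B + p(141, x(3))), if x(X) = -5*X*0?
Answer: 28*I*sqrt(5) ≈ 62.61*I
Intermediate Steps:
x(X) = 0
p(u, H) = 4 - 17*H (p(u, H) = 4 + (-18*H + H) = 4 - 17*H)
sqrt(B + p(141, x(3))) = sqrt(-3924 + (4 - 17*0)) = sqrt(-3924 + (4 + 0)) = sqrt(-3924 + 4) = sqrt(-3920) = 28*I*sqrt(5)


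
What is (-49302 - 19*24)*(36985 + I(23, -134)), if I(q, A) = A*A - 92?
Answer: -2729176542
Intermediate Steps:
I(q, A) = -92 + A² (I(q, A) = A² - 92 = -92 + A²)
(-49302 - 19*24)*(36985 + I(23, -134)) = (-49302 - 19*24)*(36985 + (-92 + (-134)²)) = (-49302 - 456)*(36985 + (-92 + 17956)) = -49758*(36985 + 17864) = -49758*54849 = -2729176542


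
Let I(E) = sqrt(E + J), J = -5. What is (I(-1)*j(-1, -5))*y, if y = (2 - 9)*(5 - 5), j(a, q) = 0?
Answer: 0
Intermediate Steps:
y = 0 (y = -7*0 = 0)
I(E) = sqrt(-5 + E) (I(E) = sqrt(E - 5) = sqrt(-5 + E))
(I(-1)*j(-1, -5))*y = (sqrt(-5 - 1)*0)*0 = (sqrt(-6)*0)*0 = ((I*sqrt(6))*0)*0 = 0*0 = 0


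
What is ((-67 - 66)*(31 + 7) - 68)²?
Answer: 26234884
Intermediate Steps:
((-67 - 66)*(31 + 7) - 68)² = (-133*38 - 68)² = (-5054 - 68)² = (-5122)² = 26234884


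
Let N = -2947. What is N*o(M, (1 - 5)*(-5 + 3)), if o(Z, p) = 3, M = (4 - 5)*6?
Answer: -8841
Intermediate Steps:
M = -6 (M = -1*6 = -6)
N*o(M, (1 - 5)*(-5 + 3)) = -2947*3 = -8841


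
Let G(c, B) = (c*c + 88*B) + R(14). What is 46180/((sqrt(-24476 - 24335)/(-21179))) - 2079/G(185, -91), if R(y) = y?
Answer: -2079/26231 + 978046220*I*sqrt(48811)/48811 ≈ -0.079257 + 4.4269e+6*I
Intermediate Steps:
G(c, B) = 14 + c**2 + 88*B (G(c, B) = (c*c + 88*B) + 14 = (c**2 + 88*B) + 14 = 14 + c**2 + 88*B)
46180/((sqrt(-24476 - 24335)/(-21179))) - 2079/G(185, -91) = 46180/((sqrt(-24476 - 24335)/(-21179))) - 2079/(14 + 185**2 + 88*(-91)) = 46180/((sqrt(-48811)*(-1/21179))) - 2079/(14 + 34225 - 8008) = 46180/(((I*sqrt(48811))*(-1/21179))) - 2079/26231 = 46180/((-I*sqrt(48811)/21179)) - 2079*1/26231 = 46180*(21179*I*sqrt(48811)/48811) - 2079/26231 = 978046220*I*sqrt(48811)/48811 - 2079/26231 = -2079/26231 + 978046220*I*sqrt(48811)/48811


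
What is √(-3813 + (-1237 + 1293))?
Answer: 17*I*√13 ≈ 61.294*I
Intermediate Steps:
√(-3813 + (-1237 + 1293)) = √(-3813 + 56) = √(-3757) = 17*I*√13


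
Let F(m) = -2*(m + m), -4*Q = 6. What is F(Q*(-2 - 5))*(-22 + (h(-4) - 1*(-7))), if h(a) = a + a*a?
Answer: 126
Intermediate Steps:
Q = -3/2 (Q = -¼*6 = -3/2 ≈ -1.5000)
h(a) = a + a²
F(m) = -4*m
F(Q*(-2 - 5))*(-22 + (h(-4) - 1*(-7))) = (-(-6)*(-2 - 5))*(-22 + (-4*(1 - 4) - 1*(-7))) = (-(-6)*(-7))*(-22 + (-4*(-3) + 7)) = (-4*21/2)*(-22 + (12 + 7)) = -42*(-22 + 19) = -42*(-3) = 126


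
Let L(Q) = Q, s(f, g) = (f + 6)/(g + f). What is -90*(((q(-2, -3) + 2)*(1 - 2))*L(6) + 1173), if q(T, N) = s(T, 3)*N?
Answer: -110970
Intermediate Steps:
s(f, g) = (6 + f)/(f + g)
q(T, N) = N*(6 + T)/(3 + T) (q(T, N) = ((6 + T)/(T + 3))*N = ((6 + T)/(3 + T))*N = N*(6 + T)/(3 + T))
-90*(((q(-2, -3) + 2)*(1 - 2))*L(6) + 1173) = -90*(((-3*(6 - 2)/(3 - 2) + 2)*(1 - 2))*6 + 1173) = -90*(((-3*4/1 + 2)*(-1))*6 + 1173) = -90*(((-3*1*4 + 2)*(-1))*6 + 1173) = -90*(((-12 + 2)*(-1))*6 + 1173) = -90*(-10*(-1)*6 + 1173) = -90*(10*6 + 1173) = -90*(60 + 1173) = -90*1233 = -110970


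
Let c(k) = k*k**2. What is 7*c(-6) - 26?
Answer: -1538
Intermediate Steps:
c(k) = k**3
7*c(-6) - 26 = 7*(-6)**3 - 26 = 7*(-216) - 26 = -1512 - 26 = -1538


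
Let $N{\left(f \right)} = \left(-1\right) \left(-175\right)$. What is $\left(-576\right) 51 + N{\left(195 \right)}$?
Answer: $-29201$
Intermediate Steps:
$N{\left(f \right)} = 175$
$\left(-576\right) 51 + N{\left(195 \right)} = \left(-576\right) 51 + 175 = -29376 + 175 = -29201$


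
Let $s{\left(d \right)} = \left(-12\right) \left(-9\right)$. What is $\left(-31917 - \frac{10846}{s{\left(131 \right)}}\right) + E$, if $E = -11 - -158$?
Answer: $- \frac{1721003}{54} \approx -31870.0$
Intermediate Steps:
$s{\left(d \right)} = 108$
$E = 147$ ($E = -11 + 158 = 147$)
$\left(-31917 - \frac{10846}{s{\left(131 \right)}}\right) + E = \left(-31917 - \frac{10846}{108}\right) + 147 = \left(-31917 - \frac{5423}{54}\right) + 147 = - \frac{1728941}{54} + 147 = - \frac{1721003}{54}$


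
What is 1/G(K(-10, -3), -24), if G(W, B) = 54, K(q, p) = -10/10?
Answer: 1/54 ≈ 0.018519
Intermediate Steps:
K(q, p) = -1 (K(q, p) = -10*⅒ = -1)
1/G(K(-10, -3), -24) = 1/54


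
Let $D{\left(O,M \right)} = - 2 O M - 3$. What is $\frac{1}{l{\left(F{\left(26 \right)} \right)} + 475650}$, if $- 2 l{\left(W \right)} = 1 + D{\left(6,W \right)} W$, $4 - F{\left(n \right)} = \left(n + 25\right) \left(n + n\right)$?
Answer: $\frac{2}{85086203} \approx 2.3506 \cdot 10^{-8}$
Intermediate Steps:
$F{\left(n \right)} = 4 - 2 n \left(25 + n\right)$ ($F{\left(n \right)} = 4 - \left(n + 25\right) \left(n + n\right) = 4 - \left(25 + n\right) 2 n = 4 - 2 n \left(25 + n\right)$)
$D{\left(O,M \right)} = -3 - 2 M O$ ($D{\left(O,M \right)} = - 2 M O - 3 = -3 - 2 M O$)
$l{\left(W \right)} = - \frac{1}{2} - \frac{W \left(-3 - 12 W\right)}{2}$ ($l{\left(W \right)} = - \frac{1 + \left(-3 - 2 W 6\right) W}{2} = - \frac{1 + \left(-3 - 12 W\right) W}{2} = - \frac{1 + W \left(-3 - 12 W\right)}{2} = - \frac{1}{2} - \frac{W \left(-3 - 12 W\right)}{2}$)
$\frac{1}{l{\left(F{\left(26 \right)} \right)} + 475650} = \frac{1}{\left(- \frac{1}{2} + \frac{3 \left(4 - 1300 - 2 \cdot 26^{2}\right) \left(1 + 4 \left(4 - 1300 - 2 \cdot 26^{2}\right)\right)}{2}\right) + 475650} = \frac{1}{\left(- \frac{1}{2} + \frac{3 \left(4 - 1300 - 1352\right) \left(1 + 4 \left(4 - 1300 - 1352\right)\right)}{2}\right) + 475650} = \frac{1}{\left(- \frac{1}{2} + \frac{3}{2} \left(-2648\right) \left(1 + 4 \left(-2648\right)\right)\right) + 475650} = \frac{1}{\left(- \frac{1}{2} + \frac{3}{2} \left(-2648\right) \left(1 - 10592\right)\right) + 475650} = \frac{1}{\left(- \frac{1}{2} + \frac{3}{2} \left(-2648\right) \left(-10591\right)\right) + 475650} = \frac{1}{\left(- \frac{1}{2} + 42067452\right) + 475650} = \frac{1}{\frac{84134903}{2} + 475650} = \frac{1}{\frac{85086203}{2}} = \frac{2}{85086203}$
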